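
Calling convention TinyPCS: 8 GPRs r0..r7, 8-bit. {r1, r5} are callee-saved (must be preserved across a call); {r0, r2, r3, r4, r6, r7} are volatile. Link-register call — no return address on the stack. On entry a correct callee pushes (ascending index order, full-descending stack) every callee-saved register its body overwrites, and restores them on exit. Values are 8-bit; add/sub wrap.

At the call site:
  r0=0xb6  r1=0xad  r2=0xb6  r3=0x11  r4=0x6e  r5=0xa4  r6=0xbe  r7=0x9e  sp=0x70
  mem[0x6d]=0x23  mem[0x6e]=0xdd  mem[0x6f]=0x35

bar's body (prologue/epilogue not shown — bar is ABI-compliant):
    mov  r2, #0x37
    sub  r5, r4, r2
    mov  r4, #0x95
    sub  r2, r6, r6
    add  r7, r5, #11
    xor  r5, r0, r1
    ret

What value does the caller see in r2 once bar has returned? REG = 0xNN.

REG = 0x00

prologue: push r5 → mem[0x6f]=0xa4, sp=0x6f
body[0] mov  r2, #0x37 → r2=0x37
body[1] sub  r5, r4, r2 → r5=0x37
body[2] mov  r4, #0x95 → r4=0x95
body[3] sub  r2, r6, r6 → r2=0x00
body[4] add  r7, r5, #11 → r7=0x42
body[5] xor  r5, r0, r1 → r5=0x1b
epilogue: pop r5=0xa4, sp=0x70
r2 is caller-saved → body value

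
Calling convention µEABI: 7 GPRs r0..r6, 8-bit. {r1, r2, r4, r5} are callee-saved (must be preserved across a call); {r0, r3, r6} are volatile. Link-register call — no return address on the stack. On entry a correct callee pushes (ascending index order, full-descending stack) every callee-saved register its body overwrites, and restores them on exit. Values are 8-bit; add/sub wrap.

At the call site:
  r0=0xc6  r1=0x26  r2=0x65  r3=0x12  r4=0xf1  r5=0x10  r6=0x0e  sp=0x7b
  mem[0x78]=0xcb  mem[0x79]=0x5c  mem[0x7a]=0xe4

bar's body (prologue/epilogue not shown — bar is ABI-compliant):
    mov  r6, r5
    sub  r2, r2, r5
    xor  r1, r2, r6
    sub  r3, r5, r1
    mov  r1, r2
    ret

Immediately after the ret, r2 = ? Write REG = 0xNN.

REG = 0x65

prologue: push r1 → mem[0x7a]=0x26, sp=0x7a
prologue: push r2 → mem[0x79]=0x65, sp=0x79
body[0] mov  r6, r5 → r6=0x10
body[1] sub  r2, r2, r5 → r2=0x55
body[2] xor  r1, r2, r6 → r1=0x45
body[3] sub  r3, r5, r1 → r3=0xcb
body[4] mov  r1, r2 → r1=0x55
epilogue: pop r2=0x65, sp=0x7a
epilogue: pop r1=0x26, sp=0x7b
r2 is callee-saved → restored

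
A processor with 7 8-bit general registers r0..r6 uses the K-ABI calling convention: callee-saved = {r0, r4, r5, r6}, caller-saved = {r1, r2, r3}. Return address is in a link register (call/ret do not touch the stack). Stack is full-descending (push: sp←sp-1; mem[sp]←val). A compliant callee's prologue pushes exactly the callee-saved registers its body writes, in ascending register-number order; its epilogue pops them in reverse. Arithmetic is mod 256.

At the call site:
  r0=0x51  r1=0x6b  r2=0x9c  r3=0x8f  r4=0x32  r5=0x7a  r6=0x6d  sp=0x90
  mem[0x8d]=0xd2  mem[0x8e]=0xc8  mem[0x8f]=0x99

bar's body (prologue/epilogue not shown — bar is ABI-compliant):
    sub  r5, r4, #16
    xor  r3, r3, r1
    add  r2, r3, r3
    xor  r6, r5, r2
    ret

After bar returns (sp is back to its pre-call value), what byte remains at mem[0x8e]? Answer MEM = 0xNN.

MEM = 0x6d

prologue: push r5 → mem[0x8f]=0x7a, sp=0x8f
prologue: push r6 → mem[0x8e]=0x6d, sp=0x8e
body[0] sub  r5, r4, #16 → r5=0x22
body[1] xor  r3, r3, r1 → r3=0xe4
body[2] add  r2, r3, r3 → r2=0xc8
body[3] xor  r6, r5, r2 → r6=0xea
epilogue: pop r6=0x6d, sp=0x8f
epilogue: pop r5=0x7a, sp=0x90
prologue pushed ['r5', 'r6'] at ['0x8f', '0x8e']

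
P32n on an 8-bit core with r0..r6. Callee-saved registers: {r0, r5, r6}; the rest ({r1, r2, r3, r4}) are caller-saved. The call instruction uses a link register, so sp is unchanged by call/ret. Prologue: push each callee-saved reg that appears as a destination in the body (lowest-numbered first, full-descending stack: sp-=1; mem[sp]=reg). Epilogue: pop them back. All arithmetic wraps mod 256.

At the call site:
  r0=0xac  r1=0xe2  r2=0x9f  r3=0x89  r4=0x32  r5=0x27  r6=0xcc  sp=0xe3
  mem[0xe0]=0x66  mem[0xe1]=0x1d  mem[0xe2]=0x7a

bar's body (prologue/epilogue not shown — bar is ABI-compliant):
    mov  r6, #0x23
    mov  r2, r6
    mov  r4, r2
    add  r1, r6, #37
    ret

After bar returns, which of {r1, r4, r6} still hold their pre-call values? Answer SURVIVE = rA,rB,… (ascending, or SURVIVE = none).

SURVIVE = r6

prologue: push r6 -> mem[0xe2]=0xcc, sp=0xe2
body[0] mov  r6, #0x23 -> r6=0x23
body[1] mov  r2, r6 -> r2=0x23
body[2] mov  r4, r2 -> r4=0x23
body[3] add  r1, r6, #37 -> r1=0x48
epilogue: pop r6=0xcc, sp=0xe3
r1: caller-saved, written=True
r4: caller-saved, written=True
r6: callee-saved, written=True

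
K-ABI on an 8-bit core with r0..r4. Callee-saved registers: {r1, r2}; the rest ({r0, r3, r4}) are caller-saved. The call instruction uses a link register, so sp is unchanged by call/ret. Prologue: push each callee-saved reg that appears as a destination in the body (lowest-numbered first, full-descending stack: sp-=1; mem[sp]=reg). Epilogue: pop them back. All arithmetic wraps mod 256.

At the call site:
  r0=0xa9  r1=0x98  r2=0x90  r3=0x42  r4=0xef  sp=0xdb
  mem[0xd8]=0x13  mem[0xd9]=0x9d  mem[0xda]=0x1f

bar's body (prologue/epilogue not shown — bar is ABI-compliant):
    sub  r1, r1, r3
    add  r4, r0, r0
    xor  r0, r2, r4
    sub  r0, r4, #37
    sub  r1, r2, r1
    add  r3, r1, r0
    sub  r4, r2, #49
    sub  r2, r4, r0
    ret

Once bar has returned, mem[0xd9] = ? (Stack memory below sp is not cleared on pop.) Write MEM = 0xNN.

prologue: push r1 -> mem[0xda]=0x98, sp=0xda
prologue: push r2 -> mem[0xd9]=0x90, sp=0xd9
body[0] sub  r1, r1, r3 -> r1=0x56
body[1] add  r4, r0, r0 -> r4=0x52
body[2] xor  r0, r2, r4 -> r0=0xc2
body[3] sub  r0, r4, #37 -> r0=0x2d
body[4] sub  r1, r2, r1 -> r1=0x3a
body[5] add  r3, r1, r0 -> r3=0x67
body[6] sub  r4, r2, #49 -> r4=0x5f
body[7] sub  r2, r4, r0 -> r2=0x32
epilogue: pop r2=0x90, sp=0xda
epilogue: pop r1=0x98, sp=0xdb
prologue pushed ['r1', 'r2'] at ['0xda', '0xd9']

MEM = 0x90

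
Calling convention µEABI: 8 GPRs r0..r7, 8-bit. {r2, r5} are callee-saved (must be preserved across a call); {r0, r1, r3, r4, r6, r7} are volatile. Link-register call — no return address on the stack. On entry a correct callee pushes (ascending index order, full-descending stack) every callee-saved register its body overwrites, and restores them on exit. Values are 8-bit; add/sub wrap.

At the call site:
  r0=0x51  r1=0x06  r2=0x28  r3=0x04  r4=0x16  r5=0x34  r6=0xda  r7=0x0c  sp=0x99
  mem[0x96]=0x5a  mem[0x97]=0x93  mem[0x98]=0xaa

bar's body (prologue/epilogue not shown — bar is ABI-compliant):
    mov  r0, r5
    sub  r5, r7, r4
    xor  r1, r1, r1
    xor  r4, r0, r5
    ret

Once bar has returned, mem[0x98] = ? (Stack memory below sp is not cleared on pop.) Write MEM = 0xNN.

prologue: push r5 → mem[0x98]=0x34, sp=0x98
body[0] mov  r0, r5 → r0=0x34
body[1] sub  r5, r7, r4 → r5=0xf6
body[2] xor  r1, r1, r1 → r1=0x00
body[3] xor  r4, r0, r5 → r4=0xc2
epilogue: pop r5=0x34, sp=0x99
prologue pushed ['r5'] at ['0x98']

MEM = 0x34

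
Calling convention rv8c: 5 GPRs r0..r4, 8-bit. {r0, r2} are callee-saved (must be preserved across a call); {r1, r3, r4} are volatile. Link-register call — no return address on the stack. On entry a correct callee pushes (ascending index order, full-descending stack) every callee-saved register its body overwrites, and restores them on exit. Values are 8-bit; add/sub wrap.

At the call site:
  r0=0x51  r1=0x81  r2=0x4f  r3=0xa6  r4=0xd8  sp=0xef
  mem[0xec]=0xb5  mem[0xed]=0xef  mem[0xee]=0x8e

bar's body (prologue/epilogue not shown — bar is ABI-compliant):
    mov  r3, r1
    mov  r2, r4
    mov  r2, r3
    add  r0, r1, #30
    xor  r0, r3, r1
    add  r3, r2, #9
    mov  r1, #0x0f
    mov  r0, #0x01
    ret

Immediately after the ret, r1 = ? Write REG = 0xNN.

REG = 0x0f

prologue: push r0 → mem[0xee]=0x51, sp=0xee
prologue: push r2 → mem[0xed]=0x4f, sp=0xed
body[0] mov  r3, r1 → r3=0x81
body[1] mov  r2, r4 → r2=0xd8
body[2] mov  r2, r3 → r2=0x81
body[3] add  r0, r1, #30 → r0=0x9f
body[4] xor  r0, r3, r1 → r0=0x00
body[5] add  r3, r2, #9 → r3=0x8a
body[6] mov  r1, #0x0f → r1=0x0f
body[7] mov  r0, #0x01 → r0=0x01
epilogue: pop r2=0x4f, sp=0xee
epilogue: pop r0=0x51, sp=0xef
r1 is caller-saved → body value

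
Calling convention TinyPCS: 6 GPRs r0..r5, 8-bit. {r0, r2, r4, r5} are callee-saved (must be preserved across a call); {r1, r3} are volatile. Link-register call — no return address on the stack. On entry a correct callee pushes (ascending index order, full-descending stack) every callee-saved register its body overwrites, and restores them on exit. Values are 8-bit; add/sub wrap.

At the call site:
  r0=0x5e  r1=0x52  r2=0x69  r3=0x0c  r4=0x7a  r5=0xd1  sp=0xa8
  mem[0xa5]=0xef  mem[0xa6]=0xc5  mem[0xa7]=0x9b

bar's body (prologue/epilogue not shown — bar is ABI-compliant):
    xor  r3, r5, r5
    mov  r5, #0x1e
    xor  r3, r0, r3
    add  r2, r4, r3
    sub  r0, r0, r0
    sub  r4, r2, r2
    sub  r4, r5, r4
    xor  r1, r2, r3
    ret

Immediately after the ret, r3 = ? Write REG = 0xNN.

prologue: push r0 -> mem[0xa7]=0x5e, sp=0xa7
prologue: push r2 -> mem[0xa6]=0x69, sp=0xa6
prologue: push r4 -> mem[0xa5]=0x7a, sp=0xa5
prologue: push r5 -> mem[0xa4]=0xd1, sp=0xa4
body[0] xor  r3, r5, r5 -> r3=0x00
body[1] mov  r5, #0x1e -> r5=0x1e
body[2] xor  r3, r0, r3 -> r3=0x5e
body[3] add  r2, r4, r3 -> r2=0xd8
body[4] sub  r0, r0, r0 -> r0=0x00
body[5] sub  r4, r2, r2 -> r4=0x00
body[6] sub  r4, r5, r4 -> r4=0x1e
body[7] xor  r1, r2, r3 -> r1=0x86
epilogue: pop r5=0xd1, sp=0xa5
epilogue: pop r4=0x7a, sp=0xa6
epilogue: pop r2=0x69, sp=0xa7
epilogue: pop r0=0x5e, sp=0xa8
r3 is caller-saved -> body value

REG = 0x5e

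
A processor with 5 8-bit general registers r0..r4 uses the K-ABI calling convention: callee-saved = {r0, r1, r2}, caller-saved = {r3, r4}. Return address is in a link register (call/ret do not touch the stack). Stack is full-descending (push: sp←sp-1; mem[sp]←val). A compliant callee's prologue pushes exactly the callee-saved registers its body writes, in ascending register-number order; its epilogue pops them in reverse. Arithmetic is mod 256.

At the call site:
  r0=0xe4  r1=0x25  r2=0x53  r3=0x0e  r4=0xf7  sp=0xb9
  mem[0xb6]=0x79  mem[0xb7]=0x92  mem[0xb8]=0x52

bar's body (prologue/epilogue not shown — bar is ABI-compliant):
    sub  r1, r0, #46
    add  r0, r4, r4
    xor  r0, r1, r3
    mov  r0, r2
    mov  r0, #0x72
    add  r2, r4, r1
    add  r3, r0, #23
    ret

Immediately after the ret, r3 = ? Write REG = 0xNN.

REG = 0x89

prologue: push r0 -> mem[0xb8]=0xe4, sp=0xb8
prologue: push r1 -> mem[0xb7]=0x25, sp=0xb7
prologue: push r2 -> mem[0xb6]=0x53, sp=0xb6
body[0] sub  r1, r0, #46 -> r1=0xb6
body[1] add  r0, r4, r4 -> r0=0xee
body[2] xor  r0, r1, r3 -> r0=0xb8
body[3] mov  r0, r2 -> r0=0x53
body[4] mov  r0, #0x72 -> r0=0x72
body[5] add  r2, r4, r1 -> r2=0xad
body[6] add  r3, r0, #23 -> r3=0x89
epilogue: pop r2=0x53, sp=0xb7
epilogue: pop r1=0x25, sp=0xb8
epilogue: pop r0=0xe4, sp=0xb9
r3 is caller-saved -> body value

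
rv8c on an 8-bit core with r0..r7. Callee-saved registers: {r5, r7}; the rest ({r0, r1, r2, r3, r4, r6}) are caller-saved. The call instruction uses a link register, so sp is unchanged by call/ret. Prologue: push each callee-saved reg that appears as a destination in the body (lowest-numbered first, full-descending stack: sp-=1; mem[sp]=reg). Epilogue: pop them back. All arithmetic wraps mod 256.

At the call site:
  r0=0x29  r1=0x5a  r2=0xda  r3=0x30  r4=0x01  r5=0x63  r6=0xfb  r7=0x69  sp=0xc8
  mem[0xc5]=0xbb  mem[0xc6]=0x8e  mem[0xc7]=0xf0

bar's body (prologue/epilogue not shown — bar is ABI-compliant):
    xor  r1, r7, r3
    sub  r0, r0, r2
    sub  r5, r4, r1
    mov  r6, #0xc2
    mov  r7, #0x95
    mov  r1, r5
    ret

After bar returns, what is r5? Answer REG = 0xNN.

REG = 0x63

prologue: push r5 → mem[0xc7]=0x63, sp=0xc7
prologue: push r7 → mem[0xc6]=0x69, sp=0xc6
body[0] xor  r1, r7, r3 → r1=0x59
body[1] sub  r0, r0, r2 → r0=0x4f
body[2] sub  r5, r4, r1 → r5=0xa8
body[3] mov  r6, #0xc2 → r6=0xc2
body[4] mov  r7, #0x95 → r7=0x95
body[5] mov  r1, r5 → r1=0xa8
epilogue: pop r7=0x69, sp=0xc7
epilogue: pop r5=0x63, sp=0xc8
r5 is callee-saved → restored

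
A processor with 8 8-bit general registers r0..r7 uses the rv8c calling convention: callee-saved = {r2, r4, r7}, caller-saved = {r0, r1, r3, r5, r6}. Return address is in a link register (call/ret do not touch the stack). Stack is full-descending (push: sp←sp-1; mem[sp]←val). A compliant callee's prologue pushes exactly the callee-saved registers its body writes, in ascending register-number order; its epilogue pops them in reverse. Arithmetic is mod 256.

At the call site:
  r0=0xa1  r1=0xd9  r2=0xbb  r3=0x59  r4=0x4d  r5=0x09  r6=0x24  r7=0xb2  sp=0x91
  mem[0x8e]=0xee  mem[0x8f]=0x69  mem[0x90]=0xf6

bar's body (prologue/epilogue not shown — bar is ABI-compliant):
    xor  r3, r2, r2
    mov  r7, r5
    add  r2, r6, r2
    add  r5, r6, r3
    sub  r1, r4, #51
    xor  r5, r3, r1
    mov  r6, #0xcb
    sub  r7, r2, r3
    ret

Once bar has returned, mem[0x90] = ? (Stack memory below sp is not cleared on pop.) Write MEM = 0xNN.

prologue: push r2 → mem[0x90]=0xbb, sp=0x90
prologue: push r7 → mem[0x8f]=0xb2, sp=0x8f
body[0] xor  r3, r2, r2 → r3=0x00
body[1] mov  r7, r5 → r7=0x09
body[2] add  r2, r6, r2 → r2=0xdf
body[3] add  r5, r6, r3 → r5=0x24
body[4] sub  r1, r4, #51 → r1=0x1a
body[5] xor  r5, r3, r1 → r5=0x1a
body[6] mov  r6, #0xcb → r6=0xcb
body[7] sub  r7, r2, r3 → r7=0xdf
epilogue: pop r7=0xb2, sp=0x90
epilogue: pop r2=0xbb, sp=0x91
prologue pushed ['r2', 'r7'] at ['0x90', '0x8f']

MEM = 0xbb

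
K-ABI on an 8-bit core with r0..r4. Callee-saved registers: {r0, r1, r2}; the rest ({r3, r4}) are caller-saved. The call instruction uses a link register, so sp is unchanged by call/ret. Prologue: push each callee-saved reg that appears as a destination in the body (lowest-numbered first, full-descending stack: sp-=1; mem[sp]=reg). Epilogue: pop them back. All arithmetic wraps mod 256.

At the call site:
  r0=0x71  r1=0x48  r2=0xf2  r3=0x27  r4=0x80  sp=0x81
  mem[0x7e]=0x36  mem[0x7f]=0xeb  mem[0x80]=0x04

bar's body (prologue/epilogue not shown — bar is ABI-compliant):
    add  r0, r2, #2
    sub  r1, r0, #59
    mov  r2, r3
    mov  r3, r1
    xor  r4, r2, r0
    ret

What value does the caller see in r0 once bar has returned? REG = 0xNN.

prologue: push r0 → mem[0x80]=0x71, sp=0x80
prologue: push r1 → mem[0x7f]=0x48, sp=0x7f
prologue: push r2 → mem[0x7e]=0xf2, sp=0x7e
body[0] add  r0, r2, #2 → r0=0xf4
body[1] sub  r1, r0, #59 → r1=0xb9
body[2] mov  r2, r3 → r2=0x27
body[3] mov  r3, r1 → r3=0xb9
body[4] xor  r4, r2, r0 → r4=0xd3
epilogue: pop r2=0xf2, sp=0x7f
epilogue: pop r1=0x48, sp=0x80
epilogue: pop r0=0x71, sp=0x81
r0 is callee-saved → restored

REG = 0x71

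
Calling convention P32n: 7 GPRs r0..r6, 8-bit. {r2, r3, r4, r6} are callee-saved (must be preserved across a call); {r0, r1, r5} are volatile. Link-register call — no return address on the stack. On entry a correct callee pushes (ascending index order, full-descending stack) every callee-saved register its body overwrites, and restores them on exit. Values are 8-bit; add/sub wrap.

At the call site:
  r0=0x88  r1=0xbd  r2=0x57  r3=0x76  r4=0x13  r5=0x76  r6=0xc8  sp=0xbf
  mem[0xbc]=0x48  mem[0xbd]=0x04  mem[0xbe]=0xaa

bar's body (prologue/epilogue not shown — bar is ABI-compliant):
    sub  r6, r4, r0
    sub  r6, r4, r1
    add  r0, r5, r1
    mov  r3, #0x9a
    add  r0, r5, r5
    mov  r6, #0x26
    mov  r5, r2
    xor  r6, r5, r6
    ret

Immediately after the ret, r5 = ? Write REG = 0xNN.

prologue: push r3 -> mem[0xbe]=0x76, sp=0xbe
prologue: push r6 -> mem[0xbd]=0xc8, sp=0xbd
body[0] sub  r6, r4, r0 -> r6=0x8b
body[1] sub  r6, r4, r1 -> r6=0x56
body[2] add  r0, r5, r1 -> r0=0x33
body[3] mov  r3, #0x9a -> r3=0x9a
body[4] add  r0, r5, r5 -> r0=0xec
body[5] mov  r6, #0x26 -> r6=0x26
body[6] mov  r5, r2 -> r5=0x57
body[7] xor  r6, r5, r6 -> r6=0x71
epilogue: pop r6=0xc8, sp=0xbe
epilogue: pop r3=0x76, sp=0xbf
r5 is caller-saved -> body value

REG = 0x57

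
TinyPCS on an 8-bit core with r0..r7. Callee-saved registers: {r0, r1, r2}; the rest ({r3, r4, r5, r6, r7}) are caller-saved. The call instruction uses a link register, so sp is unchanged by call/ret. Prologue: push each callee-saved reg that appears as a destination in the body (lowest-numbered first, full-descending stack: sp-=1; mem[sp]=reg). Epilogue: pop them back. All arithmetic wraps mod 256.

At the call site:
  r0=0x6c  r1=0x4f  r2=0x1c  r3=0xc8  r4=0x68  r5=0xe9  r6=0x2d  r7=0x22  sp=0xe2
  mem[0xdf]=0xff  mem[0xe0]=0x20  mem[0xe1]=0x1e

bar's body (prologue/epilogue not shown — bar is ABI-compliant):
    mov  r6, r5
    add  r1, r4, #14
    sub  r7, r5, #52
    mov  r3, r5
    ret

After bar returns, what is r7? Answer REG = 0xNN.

REG = 0xb5

prologue: push r1 → mem[0xe1]=0x4f, sp=0xe1
body[0] mov  r6, r5 → r6=0xe9
body[1] add  r1, r4, #14 → r1=0x76
body[2] sub  r7, r5, #52 → r7=0xb5
body[3] mov  r3, r5 → r3=0xe9
epilogue: pop r1=0x4f, sp=0xe2
r7 is caller-saved → body value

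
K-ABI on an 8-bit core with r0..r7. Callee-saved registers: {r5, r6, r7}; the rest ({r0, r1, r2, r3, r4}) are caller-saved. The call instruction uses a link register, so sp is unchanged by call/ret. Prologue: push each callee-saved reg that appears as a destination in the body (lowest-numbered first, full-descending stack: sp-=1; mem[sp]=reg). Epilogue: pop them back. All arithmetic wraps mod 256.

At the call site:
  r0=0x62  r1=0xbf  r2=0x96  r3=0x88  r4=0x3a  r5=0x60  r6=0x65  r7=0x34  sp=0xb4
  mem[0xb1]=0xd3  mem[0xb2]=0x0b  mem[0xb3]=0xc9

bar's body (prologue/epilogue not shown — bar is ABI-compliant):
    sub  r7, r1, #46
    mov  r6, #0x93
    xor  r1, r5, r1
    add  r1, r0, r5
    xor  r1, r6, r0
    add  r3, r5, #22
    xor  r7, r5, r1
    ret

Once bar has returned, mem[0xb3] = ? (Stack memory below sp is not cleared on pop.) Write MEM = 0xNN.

MEM = 0x65

prologue: push r6 -> mem[0xb3]=0x65, sp=0xb3
prologue: push r7 -> mem[0xb2]=0x34, sp=0xb2
body[0] sub  r7, r1, #46 -> r7=0x91
body[1] mov  r6, #0x93 -> r6=0x93
body[2] xor  r1, r5, r1 -> r1=0xdf
body[3] add  r1, r0, r5 -> r1=0xc2
body[4] xor  r1, r6, r0 -> r1=0xf1
body[5] add  r3, r5, #22 -> r3=0x76
body[6] xor  r7, r5, r1 -> r7=0x91
epilogue: pop r7=0x34, sp=0xb3
epilogue: pop r6=0x65, sp=0xb4
prologue pushed ['r6', 'r7'] at ['0xb3', '0xb2']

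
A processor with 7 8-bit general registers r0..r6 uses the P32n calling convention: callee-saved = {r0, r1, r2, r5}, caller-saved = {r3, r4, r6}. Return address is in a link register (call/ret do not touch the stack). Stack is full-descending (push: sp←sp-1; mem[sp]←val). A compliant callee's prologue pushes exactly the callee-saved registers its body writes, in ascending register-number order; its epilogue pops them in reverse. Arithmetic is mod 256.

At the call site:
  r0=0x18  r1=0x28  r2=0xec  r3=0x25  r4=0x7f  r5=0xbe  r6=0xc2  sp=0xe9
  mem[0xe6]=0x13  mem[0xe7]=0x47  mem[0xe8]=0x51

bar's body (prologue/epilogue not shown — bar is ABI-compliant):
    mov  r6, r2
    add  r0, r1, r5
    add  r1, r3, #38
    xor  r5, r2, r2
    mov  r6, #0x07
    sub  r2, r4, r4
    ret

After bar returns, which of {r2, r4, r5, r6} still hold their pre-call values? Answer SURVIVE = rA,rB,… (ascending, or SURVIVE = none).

SURVIVE = r2,r4,r5

prologue: push r0 → mem[0xe8]=0x18, sp=0xe8
prologue: push r1 → mem[0xe7]=0x28, sp=0xe7
prologue: push r2 → mem[0xe6]=0xec, sp=0xe6
prologue: push r5 → mem[0xe5]=0xbe, sp=0xe5
body[0] mov  r6, r2 → r6=0xec
body[1] add  r0, r1, r5 → r0=0xe6
body[2] add  r1, r3, #38 → r1=0x4b
body[3] xor  r5, r2, r2 → r5=0x00
body[4] mov  r6, #0x07 → r6=0x07
body[5] sub  r2, r4, r4 → r2=0x00
epilogue: pop r5=0xbe, sp=0xe6
epilogue: pop r2=0xec, sp=0xe7
epilogue: pop r1=0x28, sp=0xe8
epilogue: pop r0=0x18, sp=0xe9
r2: callee-saved, written=True
r4: caller-saved, written=False
r5: callee-saved, written=True
r6: caller-saved, written=True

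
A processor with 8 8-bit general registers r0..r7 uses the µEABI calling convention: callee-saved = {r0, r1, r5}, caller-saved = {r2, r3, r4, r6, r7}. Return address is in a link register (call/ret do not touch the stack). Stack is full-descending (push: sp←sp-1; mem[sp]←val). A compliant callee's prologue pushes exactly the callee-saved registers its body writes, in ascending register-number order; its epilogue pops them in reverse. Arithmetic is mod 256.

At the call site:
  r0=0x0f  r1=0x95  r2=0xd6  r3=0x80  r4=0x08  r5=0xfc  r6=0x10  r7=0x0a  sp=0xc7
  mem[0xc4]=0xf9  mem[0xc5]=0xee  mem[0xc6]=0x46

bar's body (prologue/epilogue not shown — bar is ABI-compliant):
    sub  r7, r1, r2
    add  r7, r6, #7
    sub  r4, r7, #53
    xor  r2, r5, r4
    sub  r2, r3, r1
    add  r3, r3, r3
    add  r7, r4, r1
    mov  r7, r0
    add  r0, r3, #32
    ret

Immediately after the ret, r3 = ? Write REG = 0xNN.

prologue: push r0 → mem[0xc6]=0x0f, sp=0xc6
body[0] sub  r7, r1, r2 → r7=0xbf
body[1] add  r7, r6, #7 → r7=0x17
body[2] sub  r4, r7, #53 → r4=0xe2
body[3] xor  r2, r5, r4 → r2=0x1e
body[4] sub  r2, r3, r1 → r2=0xeb
body[5] add  r3, r3, r3 → r3=0x00
body[6] add  r7, r4, r1 → r7=0x77
body[7] mov  r7, r0 → r7=0x0f
body[8] add  r0, r3, #32 → r0=0x20
epilogue: pop r0=0x0f, sp=0xc7
r3 is caller-saved → body value

REG = 0x00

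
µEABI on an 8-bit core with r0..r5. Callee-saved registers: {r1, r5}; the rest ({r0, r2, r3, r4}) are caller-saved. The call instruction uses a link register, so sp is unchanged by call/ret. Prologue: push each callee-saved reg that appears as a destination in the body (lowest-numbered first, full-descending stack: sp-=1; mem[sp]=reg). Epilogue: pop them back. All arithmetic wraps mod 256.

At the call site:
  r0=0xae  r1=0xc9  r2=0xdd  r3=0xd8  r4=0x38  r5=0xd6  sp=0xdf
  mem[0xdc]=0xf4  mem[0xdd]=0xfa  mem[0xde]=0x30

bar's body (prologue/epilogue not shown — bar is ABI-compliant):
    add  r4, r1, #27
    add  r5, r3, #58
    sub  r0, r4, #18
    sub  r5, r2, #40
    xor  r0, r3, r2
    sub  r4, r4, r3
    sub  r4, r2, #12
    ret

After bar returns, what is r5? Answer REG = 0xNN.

REG = 0xd6

prologue: push r5 -> mem[0xde]=0xd6, sp=0xde
body[0] add  r4, r1, #27 -> r4=0xe4
body[1] add  r5, r3, #58 -> r5=0x12
body[2] sub  r0, r4, #18 -> r0=0xd2
body[3] sub  r5, r2, #40 -> r5=0xb5
body[4] xor  r0, r3, r2 -> r0=0x05
body[5] sub  r4, r4, r3 -> r4=0x0c
body[6] sub  r4, r2, #12 -> r4=0xd1
epilogue: pop r5=0xd6, sp=0xdf
r5 is callee-saved -> restored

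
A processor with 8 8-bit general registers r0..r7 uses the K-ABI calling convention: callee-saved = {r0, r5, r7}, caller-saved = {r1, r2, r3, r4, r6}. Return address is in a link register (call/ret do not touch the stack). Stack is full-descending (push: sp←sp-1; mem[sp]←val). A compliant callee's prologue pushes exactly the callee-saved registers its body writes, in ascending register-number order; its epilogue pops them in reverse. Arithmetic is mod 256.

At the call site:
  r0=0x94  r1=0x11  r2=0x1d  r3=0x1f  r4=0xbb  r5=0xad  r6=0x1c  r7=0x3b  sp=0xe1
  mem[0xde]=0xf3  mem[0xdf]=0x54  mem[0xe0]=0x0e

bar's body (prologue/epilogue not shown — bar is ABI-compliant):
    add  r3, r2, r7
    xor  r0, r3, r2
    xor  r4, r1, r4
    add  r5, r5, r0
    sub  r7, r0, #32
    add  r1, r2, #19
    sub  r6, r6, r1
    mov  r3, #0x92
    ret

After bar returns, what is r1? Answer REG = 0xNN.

REG = 0x30

prologue: push r0 -> mem[0xe0]=0x94, sp=0xe0
prologue: push r5 -> mem[0xdf]=0xad, sp=0xdf
prologue: push r7 -> mem[0xde]=0x3b, sp=0xde
body[0] add  r3, r2, r7 -> r3=0x58
body[1] xor  r0, r3, r2 -> r0=0x45
body[2] xor  r4, r1, r4 -> r4=0xaa
body[3] add  r5, r5, r0 -> r5=0xf2
body[4] sub  r7, r0, #32 -> r7=0x25
body[5] add  r1, r2, #19 -> r1=0x30
body[6] sub  r6, r6, r1 -> r6=0xec
body[7] mov  r3, #0x92 -> r3=0x92
epilogue: pop r7=0x3b, sp=0xdf
epilogue: pop r5=0xad, sp=0xe0
epilogue: pop r0=0x94, sp=0xe1
r1 is caller-saved -> body value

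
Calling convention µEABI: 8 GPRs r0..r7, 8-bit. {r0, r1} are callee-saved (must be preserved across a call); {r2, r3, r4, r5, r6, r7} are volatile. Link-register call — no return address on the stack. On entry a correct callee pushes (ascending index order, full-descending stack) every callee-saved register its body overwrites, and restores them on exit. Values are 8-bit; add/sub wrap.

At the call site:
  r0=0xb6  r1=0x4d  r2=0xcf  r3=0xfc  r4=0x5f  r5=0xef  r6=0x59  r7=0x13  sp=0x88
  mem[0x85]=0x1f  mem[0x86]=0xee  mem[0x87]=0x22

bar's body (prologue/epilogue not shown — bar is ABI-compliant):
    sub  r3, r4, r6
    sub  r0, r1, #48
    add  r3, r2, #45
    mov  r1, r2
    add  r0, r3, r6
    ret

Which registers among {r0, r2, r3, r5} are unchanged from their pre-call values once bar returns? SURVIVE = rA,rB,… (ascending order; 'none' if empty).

SURVIVE = r0,r2,r3,r5

prologue: push r0 -> mem[0x87]=0xb6, sp=0x87
prologue: push r1 -> mem[0x86]=0x4d, sp=0x86
body[0] sub  r3, r4, r6 -> r3=0x06
body[1] sub  r0, r1, #48 -> r0=0x1d
body[2] add  r3, r2, #45 -> r3=0xfc
body[3] mov  r1, r2 -> r1=0xcf
body[4] add  r0, r3, r6 -> r0=0x55
epilogue: pop r1=0x4d, sp=0x87
epilogue: pop r0=0xb6, sp=0x88
r0: callee-saved, written=True
r2: caller-saved, written=False
r3: caller-saved, written=True
r5: caller-saved, written=False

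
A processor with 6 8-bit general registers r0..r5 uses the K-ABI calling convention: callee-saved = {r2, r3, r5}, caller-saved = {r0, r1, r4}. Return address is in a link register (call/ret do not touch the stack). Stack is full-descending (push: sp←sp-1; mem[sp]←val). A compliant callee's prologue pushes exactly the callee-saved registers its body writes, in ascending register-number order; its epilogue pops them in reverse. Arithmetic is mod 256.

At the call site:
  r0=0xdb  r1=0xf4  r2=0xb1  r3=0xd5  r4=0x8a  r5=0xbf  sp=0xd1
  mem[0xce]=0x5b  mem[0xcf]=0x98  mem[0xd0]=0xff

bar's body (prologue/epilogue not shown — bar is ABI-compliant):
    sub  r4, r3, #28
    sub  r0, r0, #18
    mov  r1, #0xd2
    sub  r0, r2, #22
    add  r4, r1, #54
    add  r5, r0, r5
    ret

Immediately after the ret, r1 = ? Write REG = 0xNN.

prologue: push r5 → mem[0xd0]=0xbf, sp=0xd0
body[0] sub  r4, r3, #28 → r4=0xb9
body[1] sub  r0, r0, #18 → r0=0xc9
body[2] mov  r1, #0xd2 → r1=0xd2
body[3] sub  r0, r2, #22 → r0=0x9b
body[4] add  r4, r1, #54 → r4=0x08
body[5] add  r5, r0, r5 → r5=0x5a
epilogue: pop r5=0xbf, sp=0xd1
r1 is caller-saved → body value

REG = 0xd2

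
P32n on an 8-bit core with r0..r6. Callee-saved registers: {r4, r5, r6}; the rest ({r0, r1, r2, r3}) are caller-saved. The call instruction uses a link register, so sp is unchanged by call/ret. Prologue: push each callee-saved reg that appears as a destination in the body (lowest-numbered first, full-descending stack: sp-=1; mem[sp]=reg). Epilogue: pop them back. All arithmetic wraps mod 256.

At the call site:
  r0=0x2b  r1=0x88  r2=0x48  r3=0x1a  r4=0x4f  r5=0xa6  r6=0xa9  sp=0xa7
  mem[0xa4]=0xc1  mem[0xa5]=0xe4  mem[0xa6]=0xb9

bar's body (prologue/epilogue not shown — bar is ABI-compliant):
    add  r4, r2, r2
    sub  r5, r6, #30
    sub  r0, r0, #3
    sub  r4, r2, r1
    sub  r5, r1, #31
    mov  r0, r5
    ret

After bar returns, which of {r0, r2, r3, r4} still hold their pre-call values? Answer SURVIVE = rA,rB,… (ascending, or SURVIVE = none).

SURVIVE = r2,r3,r4

prologue: push r4 -> mem[0xa6]=0x4f, sp=0xa6
prologue: push r5 -> mem[0xa5]=0xa6, sp=0xa5
body[0] add  r4, r2, r2 -> r4=0x90
body[1] sub  r5, r6, #30 -> r5=0x8b
body[2] sub  r0, r0, #3 -> r0=0x28
body[3] sub  r4, r2, r1 -> r4=0xc0
body[4] sub  r5, r1, #31 -> r5=0x69
body[5] mov  r0, r5 -> r0=0x69
epilogue: pop r5=0xa6, sp=0xa6
epilogue: pop r4=0x4f, sp=0xa7
r0: caller-saved, written=True
r2: caller-saved, written=False
r3: caller-saved, written=False
r4: callee-saved, written=True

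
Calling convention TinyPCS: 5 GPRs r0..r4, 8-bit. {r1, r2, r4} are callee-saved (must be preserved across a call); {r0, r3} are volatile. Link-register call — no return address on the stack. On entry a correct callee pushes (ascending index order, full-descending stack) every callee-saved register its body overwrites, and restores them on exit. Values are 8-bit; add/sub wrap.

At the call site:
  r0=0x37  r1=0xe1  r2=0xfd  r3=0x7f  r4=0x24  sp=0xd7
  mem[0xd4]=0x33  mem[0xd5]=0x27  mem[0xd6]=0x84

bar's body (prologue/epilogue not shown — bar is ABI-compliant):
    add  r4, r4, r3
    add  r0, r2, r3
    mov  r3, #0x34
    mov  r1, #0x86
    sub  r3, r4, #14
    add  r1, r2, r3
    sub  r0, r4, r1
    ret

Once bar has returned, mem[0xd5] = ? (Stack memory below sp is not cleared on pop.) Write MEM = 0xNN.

prologue: push r1 -> mem[0xd6]=0xe1, sp=0xd6
prologue: push r4 -> mem[0xd5]=0x24, sp=0xd5
body[0] add  r4, r4, r3 -> r4=0xa3
body[1] add  r0, r2, r3 -> r0=0x7c
body[2] mov  r3, #0x34 -> r3=0x34
body[3] mov  r1, #0x86 -> r1=0x86
body[4] sub  r3, r4, #14 -> r3=0x95
body[5] add  r1, r2, r3 -> r1=0x92
body[6] sub  r0, r4, r1 -> r0=0x11
epilogue: pop r4=0x24, sp=0xd6
epilogue: pop r1=0xe1, sp=0xd7
prologue pushed ['r1', 'r4'] at ['0xd6', '0xd5']

MEM = 0x24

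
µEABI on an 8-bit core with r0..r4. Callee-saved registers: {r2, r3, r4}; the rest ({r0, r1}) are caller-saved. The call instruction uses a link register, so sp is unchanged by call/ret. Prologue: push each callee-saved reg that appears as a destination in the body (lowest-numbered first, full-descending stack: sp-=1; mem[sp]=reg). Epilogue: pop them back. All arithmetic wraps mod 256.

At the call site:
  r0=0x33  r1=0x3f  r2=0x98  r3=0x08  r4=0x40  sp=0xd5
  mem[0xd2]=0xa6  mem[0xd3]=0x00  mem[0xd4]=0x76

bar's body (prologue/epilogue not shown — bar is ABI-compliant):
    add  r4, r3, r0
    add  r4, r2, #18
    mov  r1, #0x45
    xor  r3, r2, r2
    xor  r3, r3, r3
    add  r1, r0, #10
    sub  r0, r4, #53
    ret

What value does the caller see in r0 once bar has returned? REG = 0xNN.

prologue: push r3 -> mem[0xd4]=0x08, sp=0xd4
prologue: push r4 -> mem[0xd3]=0x40, sp=0xd3
body[0] add  r4, r3, r0 -> r4=0x3b
body[1] add  r4, r2, #18 -> r4=0xaa
body[2] mov  r1, #0x45 -> r1=0x45
body[3] xor  r3, r2, r2 -> r3=0x00
body[4] xor  r3, r3, r3 -> r3=0x00
body[5] add  r1, r0, #10 -> r1=0x3d
body[6] sub  r0, r4, #53 -> r0=0x75
epilogue: pop r4=0x40, sp=0xd4
epilogue: pop r3=0x08, sp=0xd5
r0 is caller-saved -> body value

REG = 0x75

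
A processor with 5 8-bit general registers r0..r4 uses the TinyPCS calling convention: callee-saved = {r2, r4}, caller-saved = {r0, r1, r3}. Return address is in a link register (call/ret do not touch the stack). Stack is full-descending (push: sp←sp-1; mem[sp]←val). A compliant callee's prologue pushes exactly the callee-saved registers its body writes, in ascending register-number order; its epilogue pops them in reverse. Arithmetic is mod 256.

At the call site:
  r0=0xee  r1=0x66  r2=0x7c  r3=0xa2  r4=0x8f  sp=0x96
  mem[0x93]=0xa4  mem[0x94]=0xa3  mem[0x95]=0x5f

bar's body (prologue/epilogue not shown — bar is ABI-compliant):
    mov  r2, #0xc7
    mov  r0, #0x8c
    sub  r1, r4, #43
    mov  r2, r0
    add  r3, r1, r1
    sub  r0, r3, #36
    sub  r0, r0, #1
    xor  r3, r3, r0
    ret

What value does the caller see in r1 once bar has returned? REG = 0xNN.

prologue: push r2 -> mem[0x95]=0x7c, sp=0x95
body[0] mov  r2, #0xc7 -> r2=0xc7
body[1] mov  r0, #0x8c -> r0=0x8c
body[2] sub  r1, r4, #43 -> r1=0x64
body[3] mov  r2, r0 -> r2=0x8c
body[4] add  r3, r1, r1 -> r3=0xc8
body[5] sub  r0, r3, #36 -> r0=0xa4
body[6] sub  r0, r0, #1 -> r0=0xa3
body[7] xor  r3, r3, r0 -> r3=0x6b
epilogue: pop r2=0x7c, sp=0x96
r1 is caller-saved -> body value

REG = 0x64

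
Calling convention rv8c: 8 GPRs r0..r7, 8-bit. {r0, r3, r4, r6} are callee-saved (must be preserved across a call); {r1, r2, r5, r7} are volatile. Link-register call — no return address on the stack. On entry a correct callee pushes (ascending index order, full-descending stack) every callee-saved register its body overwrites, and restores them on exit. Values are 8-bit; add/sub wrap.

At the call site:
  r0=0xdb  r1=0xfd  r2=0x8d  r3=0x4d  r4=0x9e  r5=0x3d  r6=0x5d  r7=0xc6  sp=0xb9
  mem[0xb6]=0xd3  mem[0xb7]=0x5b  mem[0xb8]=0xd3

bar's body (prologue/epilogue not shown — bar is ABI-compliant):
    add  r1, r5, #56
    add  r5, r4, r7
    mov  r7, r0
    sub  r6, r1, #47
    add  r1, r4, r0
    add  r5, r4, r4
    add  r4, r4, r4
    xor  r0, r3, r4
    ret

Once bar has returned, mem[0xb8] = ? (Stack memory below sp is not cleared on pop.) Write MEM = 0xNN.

MEM = 0xdb

prologue: push r0 -> mem[0xb8]=0xdb, sp=0xb8
prologue: push r4 -> mem[0xb7]=0x9e, sp=0xb7
prologue: push r6 -> mem[0xb6]=0x5d, sp=0xb6
body[0] add  r1, r5, #56 -> r1=0x75
body[1] add  r5, r4, r7 -> r5=0x64
body[2] mov  r7, r0 -> r7=0xdb
body[3] sub  r6, r1, #47 -> r6=0x46
body[4] add  r1, r4, r0 -> r1=0x79
body[5] add  r5, r4, r4 -> r5=0x3c
body[6] add  r4, r4, r4 -> r4=0x3c
body[7] xor  r0, r3, r4 -> r0=0x71
epilogue: pop r6=0x5d, sp=0xb7
epilogue: pop r4=0x9e, sp=0xb8
epilogue: pop r0=0xdb, sp=0xb9
prologue pushed ['r0', 'r4', 'r6'] at ['0xb8', '0xb7', '0xb6']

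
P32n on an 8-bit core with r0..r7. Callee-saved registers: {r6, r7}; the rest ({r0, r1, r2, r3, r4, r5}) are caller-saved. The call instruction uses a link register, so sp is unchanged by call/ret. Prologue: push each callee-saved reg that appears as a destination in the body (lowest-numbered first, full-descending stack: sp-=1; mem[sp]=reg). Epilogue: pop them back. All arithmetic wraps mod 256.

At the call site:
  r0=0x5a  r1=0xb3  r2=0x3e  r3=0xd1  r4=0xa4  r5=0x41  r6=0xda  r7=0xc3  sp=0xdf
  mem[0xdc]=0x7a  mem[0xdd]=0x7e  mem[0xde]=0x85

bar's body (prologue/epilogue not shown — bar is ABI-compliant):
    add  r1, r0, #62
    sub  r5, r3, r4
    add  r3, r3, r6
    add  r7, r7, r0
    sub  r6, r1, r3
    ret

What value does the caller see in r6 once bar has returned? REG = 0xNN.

REG = 0xda

prologue: push r6 -> mem[0xde]=0xda, sp=0xde
prologue: push r7 -> mem[0xdd]=0xc3, sp=0xdd
body[0] add  r1, r0, #62 -> r1=0x98
body[1] sub  r5, r3, r4 -> r5=0x2d
body[2] add  r3, r3, r6 -> r3=0xab
body[3] add  r7, r7, r0 -> r7=0x1d
body[4] sub  r6, r1, r3 -> r6=0xed
epilogue: pop r7=0xc3, sp=0xde
epilogue: pop r6=0xda, sp=0xdf
r6 is callee-saved -> restored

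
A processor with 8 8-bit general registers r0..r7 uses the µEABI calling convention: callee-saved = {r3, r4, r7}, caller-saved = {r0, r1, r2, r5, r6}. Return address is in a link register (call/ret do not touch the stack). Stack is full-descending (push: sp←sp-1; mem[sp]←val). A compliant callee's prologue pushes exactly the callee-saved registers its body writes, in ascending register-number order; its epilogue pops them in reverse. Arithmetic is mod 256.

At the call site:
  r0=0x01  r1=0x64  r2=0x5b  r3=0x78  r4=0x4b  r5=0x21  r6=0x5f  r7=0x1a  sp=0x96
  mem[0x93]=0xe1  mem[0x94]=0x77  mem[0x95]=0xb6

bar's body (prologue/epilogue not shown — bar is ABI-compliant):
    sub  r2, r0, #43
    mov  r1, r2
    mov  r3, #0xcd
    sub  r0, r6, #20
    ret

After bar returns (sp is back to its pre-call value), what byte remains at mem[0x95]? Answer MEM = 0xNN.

prologue: push r3 → mem[0x95]=0x78, sp=0x95
body[0] sub  r2, r0, #43 → r2=0xd6
body[1] mov  r1, r2 → r1=0xd6
body[2] mov  r3, #0xcd → r3=0xcd
body[3] sub  r0, r6, #20 → r0=0x4b
epilogue: pop r3=0x78, sp=0x96
prologue pushed ['r3'] at ['0x95']

MEM = 0x78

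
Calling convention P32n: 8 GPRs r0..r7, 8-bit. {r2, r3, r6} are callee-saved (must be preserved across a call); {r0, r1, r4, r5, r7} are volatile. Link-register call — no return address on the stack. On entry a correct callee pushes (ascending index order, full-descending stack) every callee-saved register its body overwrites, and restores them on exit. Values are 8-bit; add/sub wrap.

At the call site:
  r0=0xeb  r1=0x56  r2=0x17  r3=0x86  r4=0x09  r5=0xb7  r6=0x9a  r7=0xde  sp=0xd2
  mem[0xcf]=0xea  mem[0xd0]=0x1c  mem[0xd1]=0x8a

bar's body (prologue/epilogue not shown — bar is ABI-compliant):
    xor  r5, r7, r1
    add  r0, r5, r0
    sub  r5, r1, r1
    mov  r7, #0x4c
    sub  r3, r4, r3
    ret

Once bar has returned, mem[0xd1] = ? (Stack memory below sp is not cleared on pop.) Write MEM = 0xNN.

MEM = 0x86

prologue: push r3 -> mem[0xd1]=0x86, sp=0xd1
body[0] xor  r5, r7, r1 -> r5=0x88
body[1] add  r0, r5, r0 -> r0=0x73
body[2] sub  r5, r1, r1 -> r5=0x00
body[3] mov  r7, #0x4c -> r7=0x4c
body[4] sub  r3, r4, r3 -> r3=0x83
epilogue: pop r3=0x86, sp=0xd2
prologue pushed ['r3'] at ['0xd1']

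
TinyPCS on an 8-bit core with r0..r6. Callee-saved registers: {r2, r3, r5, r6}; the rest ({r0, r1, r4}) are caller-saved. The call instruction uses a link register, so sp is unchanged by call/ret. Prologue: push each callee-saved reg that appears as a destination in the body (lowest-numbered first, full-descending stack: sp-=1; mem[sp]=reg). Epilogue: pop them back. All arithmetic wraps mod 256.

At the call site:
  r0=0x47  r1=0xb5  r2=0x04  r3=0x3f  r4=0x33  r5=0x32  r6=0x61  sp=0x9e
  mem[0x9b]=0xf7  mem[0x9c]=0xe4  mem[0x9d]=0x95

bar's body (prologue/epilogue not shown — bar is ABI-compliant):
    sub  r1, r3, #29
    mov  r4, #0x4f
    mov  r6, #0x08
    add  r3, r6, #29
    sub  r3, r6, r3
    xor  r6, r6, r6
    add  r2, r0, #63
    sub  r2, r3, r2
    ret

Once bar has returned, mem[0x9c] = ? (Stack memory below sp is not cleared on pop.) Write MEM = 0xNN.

prologue: push r2 → mem[0x9d]=0x04, sp=0x9d
prologue: push r3 → mem[0x9c]=0x3f, sp=0x9c
prologue: push r6 → mem[0x9b]=0x61, sp=0x9b
body[0] sub  r1, r3, #29 → r1=0x22
body[1] mov  r4, #0x4f → r4=0x4f
body[2] mov  r6, #0x08 → r6=0x08
body[3] add  r3, r6, #29 → r3=0x25
body[4] sub  r3, r6, r3 → r3=0xe3
body[5] xor  r6, r6, r6 → r6=0x00
body[6] add  r2, r0, #63 → r2=0x86
body[7] sub  r2, r3, r2 → r2=0x5d
epilogue: pop r6=0x61, sp=0x9c
epilogue: pop r3=0x3f, sp=0x9d
epilogue: pop r2=0x04, sp=0x9e
prologue pushed ['r2', 'r3', 'r6'] at ['0x9d', '0x9c', '0x9b']

MEM = 0x3f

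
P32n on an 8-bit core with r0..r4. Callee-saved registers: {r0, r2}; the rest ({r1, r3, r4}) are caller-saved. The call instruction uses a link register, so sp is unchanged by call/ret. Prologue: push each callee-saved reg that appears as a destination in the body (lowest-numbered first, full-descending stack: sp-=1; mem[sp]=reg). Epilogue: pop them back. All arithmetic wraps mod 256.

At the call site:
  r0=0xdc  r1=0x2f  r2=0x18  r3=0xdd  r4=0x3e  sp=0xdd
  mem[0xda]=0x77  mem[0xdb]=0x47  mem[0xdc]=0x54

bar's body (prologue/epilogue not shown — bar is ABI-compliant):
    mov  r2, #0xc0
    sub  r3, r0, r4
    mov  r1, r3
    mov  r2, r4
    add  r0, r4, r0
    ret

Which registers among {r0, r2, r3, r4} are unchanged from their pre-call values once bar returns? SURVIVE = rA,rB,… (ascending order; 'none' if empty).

prologue: push r0 -> mem[0xdc]=0xdc, sp=0xdc
prologue: push r2 -> mem[0xdb]=0x18, sp=0xdb
body[0] mov  r2, #0xc0 -> r2=0xc0
body[1] sub  r3, r0, r4 -> r3=0x9e
body[2] mov  r1, r3 -> r1=0x9e
body[3] mov  r2, r4 -> r2=0x3e
body[4] add  r0, r4, r0 -> r0=0x1a
epilogue: pop r2=0x18, sp=0xdc
epilogue: pop r0=0xdc, sp=0xdd
r0: callee-saved, written=True
r2: callee-saved, written=True
r3: caller-saved, written=True
r4: caller-saved, written=False

SURVIVE = r0,r2,r4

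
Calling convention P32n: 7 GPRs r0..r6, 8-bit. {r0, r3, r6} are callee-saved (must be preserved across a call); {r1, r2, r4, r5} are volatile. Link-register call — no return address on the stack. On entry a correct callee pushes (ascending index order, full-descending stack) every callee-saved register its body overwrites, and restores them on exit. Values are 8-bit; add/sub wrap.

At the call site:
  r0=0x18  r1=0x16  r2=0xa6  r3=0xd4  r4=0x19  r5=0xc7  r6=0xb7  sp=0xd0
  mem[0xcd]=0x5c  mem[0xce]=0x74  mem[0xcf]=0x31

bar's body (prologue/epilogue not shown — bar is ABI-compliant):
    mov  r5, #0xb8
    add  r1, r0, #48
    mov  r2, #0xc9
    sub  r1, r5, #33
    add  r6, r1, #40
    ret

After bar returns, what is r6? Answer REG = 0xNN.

REG = 0xb7

prologue: push r6 -> mem[0xcf]=0xb7, sp=0xcf
body[0] mov  r5, #0xb8 -> r5=0xb8
body[1] add  r1, r0, #48 -> r1=0x48
body[2] mov  r2, #0xc9 -> r2=0xc9
body[3] sub  r1, r5, #33 -> r1=0x97
body[4] add  r6, r1, #40 -> r6=0xbf
epilogue: pop r6=0xb7, sp=0xd0
r6 is callee-saved -> restored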